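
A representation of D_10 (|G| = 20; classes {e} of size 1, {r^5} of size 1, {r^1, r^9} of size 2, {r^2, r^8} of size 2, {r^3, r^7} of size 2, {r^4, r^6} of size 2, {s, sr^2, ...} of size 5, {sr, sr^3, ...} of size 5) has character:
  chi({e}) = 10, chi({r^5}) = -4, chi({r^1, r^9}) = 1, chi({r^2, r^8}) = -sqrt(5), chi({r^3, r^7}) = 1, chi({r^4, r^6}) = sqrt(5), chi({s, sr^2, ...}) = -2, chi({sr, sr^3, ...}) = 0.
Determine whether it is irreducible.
Not irreducible (reducible): <chi, chi> = 8 > 1.

<chi, chi> = (1/|G|) sum_C |C| * |chi(C)|^2 = (1/20)[1*|10|^2 + 1*|-4|^2 + 2*|1|^2 + 2*|-sqrt(5)|^2 + 2*|1|^2 + 2*|sqrt(5)|^2 + 5*|-2|^2 + 5*|0|^2]
  = (1/20)[(100) + (16) + (2) + (10) + (2) + (10) + (20) + (0)] = 160/20 = 8.
A character is irreducible iff <chi, chi> = 1, so this representation is reducible.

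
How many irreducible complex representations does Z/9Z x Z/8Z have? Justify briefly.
72

Justification: The number of irreducible complex representations of a finite group equals its number of conjugacy classes. Z/9Z x Z/8Z is abelian of order 72, so every element is its own conjugacy class: 72 classes, so Z/9Z x Z/8Z (order 72) has exactly 72 irreducible complex representations.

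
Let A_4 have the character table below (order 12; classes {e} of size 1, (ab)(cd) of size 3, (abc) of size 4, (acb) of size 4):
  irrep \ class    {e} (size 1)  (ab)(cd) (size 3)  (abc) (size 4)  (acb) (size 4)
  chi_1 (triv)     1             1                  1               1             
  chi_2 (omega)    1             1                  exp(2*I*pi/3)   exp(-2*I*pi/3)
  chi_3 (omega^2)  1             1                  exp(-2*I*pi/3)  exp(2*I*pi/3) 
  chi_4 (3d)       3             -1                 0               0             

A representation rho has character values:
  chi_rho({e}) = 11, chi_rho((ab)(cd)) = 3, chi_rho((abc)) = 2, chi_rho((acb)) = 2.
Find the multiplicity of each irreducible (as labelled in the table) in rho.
Multiplicities: chi_1: 3, chi_2: 1, chi_3: 1, chi_4: 2.

Details: Use <chi_rho, chi> = (1/|G|) sum_C |C| * chi_rho(C) * conj(chi(C)) with |G| = 12 for each irreducible chi in the table:
  <chi_rho, chi_1> = (1/12)[1*(11)*conj(1) + 3*(3)*conj(1) + 4*(2)*conj(1) + 4*(2)*conj(1)]
      = (1/12)[(11) + (9) + (8) + (8)] = 36/12 = 3
  <chi_rho, chi_2> = (1/12)[1*(11)*conj(1) + 3*(3)*conj(1) + 4*(2)*conj(exp(2*I*pi/3)) + 4*(2)*conj(exp(-2*I*pi/3))]
      = (1/12)[(11) + (9) + (4 + 12*exp(-2*I*pi/3) + 4*exp(2*I*pi/3)) + (4 + 4*exp(-2*I*pi/3) + 12*exp(2*I*pi/3))] = 12/12 = 1
  <chi_rho, chi_3> = (1/12)[1*(11)*conj(1) + 3*(3)*conj(1) + 4*(2)*conj(exp(-2*I*pi/3)) + 4*(2)*conj(exp(2*I*pi/3))]
      = (1/12)[(11) + (9) + (4 + 4*exp(-2*I*pi/3) + 12*exp(2*I*pi/3)) + (4 + 12*exp(-2*I*pi/3) + 4*exp(2*I*pi/3))] = 12/12 = 1
  <chi_rho, chi_4> = (1/12)[1*(11)*conj(3) + 3*(3)*conj(-1) + 4*(2)*conj(0) + 4*(2)*conj(0)]
      = (1/12)[(33) + (-9) + (0) + (0)] = 24/12 = 2
(Exp terms are combined using exp(i*s)*conj(exp(i*t)) = exp(i*(s-t)), and sums of them are collapsed using the identity that for every m > 1 the m distinct m-th roots of unity sum to 0, e.g. 1 + exp(2*I*pi/3) + exp(-2*I*pi/3) = 0.)
Dimension check: dim(rho) = sum (mult * dim) = 3*1 + 1*1 + 1*1 + 2*3 = 11 = chi_rho(e) = 11.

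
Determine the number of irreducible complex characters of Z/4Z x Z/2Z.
8

Working: The number of irreducible complex representations of a finite group equals its number of conjugacy classes. Z/4Z x Z/2Z is abelian of order 8, so every element is its own conjugacy class: 8 classes, so Z/4Z x Z/2Z (order 8) has exactly 8 irreducible complex representations.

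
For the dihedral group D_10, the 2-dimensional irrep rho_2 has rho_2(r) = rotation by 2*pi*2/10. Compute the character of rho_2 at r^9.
chi_{rho_2}(r^9) = 2*cos(2*pi*2*9/10) = -1/2 + sqrt(5)/2

Details: rho_2(r^9) is rotation by angle 2*pi*2*9/10, whose trace is 2*cos(2*pi*2*9/10) = -1/2 + sqrt(5)/2.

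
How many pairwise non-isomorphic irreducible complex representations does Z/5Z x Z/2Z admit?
10

Working: The number of irreducible complex representations of a finite group equals its number of conjugacy classes. Z/5Z x Z/2Z is abelian of order 10, so every element is its own conjugacy class: 10 classes, so Z/5Z x Z/2Z (order 10) has exactly 10 irreducible complex representations.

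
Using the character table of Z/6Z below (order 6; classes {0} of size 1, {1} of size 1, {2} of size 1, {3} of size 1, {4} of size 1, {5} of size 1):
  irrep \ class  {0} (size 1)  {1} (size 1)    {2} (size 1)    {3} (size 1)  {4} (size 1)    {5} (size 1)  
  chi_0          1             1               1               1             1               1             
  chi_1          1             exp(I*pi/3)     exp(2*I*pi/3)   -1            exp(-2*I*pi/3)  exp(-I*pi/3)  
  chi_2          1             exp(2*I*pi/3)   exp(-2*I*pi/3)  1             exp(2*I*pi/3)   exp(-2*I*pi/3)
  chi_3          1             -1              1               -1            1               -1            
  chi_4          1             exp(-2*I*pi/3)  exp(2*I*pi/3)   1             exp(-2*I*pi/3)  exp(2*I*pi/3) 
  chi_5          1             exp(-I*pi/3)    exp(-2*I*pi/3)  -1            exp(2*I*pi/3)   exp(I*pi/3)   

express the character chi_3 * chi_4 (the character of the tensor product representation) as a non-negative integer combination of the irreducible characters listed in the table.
chi_3 tensor chi_4 = chi_1 (all other irreducibles have multiplicity 0).

Reasoning: The character of a tensor product is the pointwise product (chi_3 * chi_4)(C) = chi_3(C) * chi_4(C):
  {0}: (1)*(1), {1}: (-1)*(exp(-2*I*pi/3)), {2}: (1)*(exp(2*I*pi/3)), {3}: (-1)*(1), {4}: (1)*(exp(-2*I*pi/3)), {5}: (-1)*(exp(2*I*pi/3))
so (chi_3 * chi_4) takes values
  {0} -> 1, {1} -> -exp(-2*I*pi/3), {2} -> exp(2*I*pi/3), {3} -> -1, {4} -> exp(-2*I*pi/3), {5} -> -exp(2*I*pi/3).
Now take the inner product of this character with each irreducible chi from the table, <chi_3*chi_4, chi> = (1/6) sum_C |C| (chi_3*chi_4)(C) conj(chi(C)):
  <chi_3*chi_4, chi_0> = (1/6)[1*(1)*conj(1) + 1*(-exp(-2*I*pi/3))*conj(1) + 1*(exp(2*I*pi/3))*conj(1) + 1*(-1)*conj(1) + 1*(exp(-2*I*pi/3))*conj(1) + 1*(-exp(2*I*pi/3))*conj(1)]
      = (1/6)[(1) + (-exp(-2*I*pi/3)) + (exp(2*I*pi/3)) + (-1) + (exp(-2*I*pi/3)) + (-exp(2*I*pi/3))] = 0/6 = 0
  <chi_3*chi_4, chi_1> = (1/6)[1*(1)*conj(1) + 1*(-exp(-2*I*pi/3))*conj(exp(I*pi/3)) + 1*(exp(2*I*pi/3))*conj(exp(2*I*pi/3)) + 1*(-1)*conj(-1) + 1*(exp(-2*I*pi/3))*conj(exp(-2*I*pi/3)) + 1*(-exp(2*I*pi/3))*conj(exp(-I*pi/3))]
      = (1/6)[(1) + (1) + (1) + (1) + (1) + (1)] = 6/6 = 1
  <chi_3*chi_4, chi_2> = (1/6)[1*(1)*conj(1) + 1*(-exp(-2*I*pi/3))*conj(exp(2*I*pi/3)) + 1*(exp(2*I*pi/3))*conj(exp(-2*I*pi/3)) + 1*(-1)*conj(1) + 1*(exp(-2*I*pi/3))*conj(exp(2*I*pi/3)) + 1*(-exp(2*I*pi/3))*conj(exp(-2*I*pi/3))]
      = (1/6)[(1) + (-exp(2*I*pi/3)) + (exp(-2*I*pi/3)) + (-1) + (exp(2*I*pi/3)) + (-exp(-2*I*pi/3))] = 0/6 = 0
  <chi_3*chi_4, chi_3> = (1/6)[1*(1)*conj(1) + 1*(-exp(-2*I*pi/3))*conj(-1) + 1*(exp(2*I*pi/3))*conj(1) + 1*(-1)*conj(-1) + 1*(exp(-2*I*pi/3))*conj(1) + 1*(-exp(2*I*pi/3))*conj(-1)]
      = (1/6)[(1) + (exp(-2*I*pi/3)) + (exp(2*I*pi/3)) + (1) + (exp(-2*I*pi/3)) + (exp(2*I*pi/3))] = 0/6 = 0
  <chi_3*chi_4, chi_4> = (1/6)[1*(1)*conj(1) + 1*(-exp(-2*I*pi/3))*conj(exp(-2*I*pi/3)) + 1*(exp(2*I*pi/3))*conj(exp(2*I*pi/3)) + 1*(-1)*conj(1) + 1*(exp(-2*I*pi/3))*conj(exp(-2*I*pi/3)) + 1*(-exp(2*I*pi/3))*conj(exp(2*I*pi/3))]
      = (1/6)[(1) + (-1) + (1) + (-1) + (1) + (-1)] = 0/6 = 0
  <chi_3*chi_4, chi_5> = (1/6)[1*(1)*conj(1) + 1*(-exp(-2*I*pi/3))*conj(exp(-I*pi/3)) + 1*(exp(2*I*pi/3))*conj(exp(-2*I*pi/3)) + 1*(-1)*conj(-1) + 1*(exp(-2*I*pi/3))*conj(exp(2*I*pi/3)) + 1*(-exp(2*I*pi/3))*conj(exp(I*pi/3))]
      = (1/6)[(1) + (-exp(-I*pi/3)) + (exp(-2*I*pi/3)) + (1) + (exp(2*I*pi/3)) + (-exp(I*pi/3))] = 0/6 = 0
(Exp terms are combined using exp(i*s)*conj(exp(i*t)) = exp(i*(s-t)), and sums of them are collapsed using the identity that for every m > 1 the m distinct m-th roots of unity sum to 0, e.g. 1 + exp(2*I*pi/3) + exp(-2*I*pi/3) = 0.)
Hence the multiplicities are chi_1: 1. Dimension check: dim(chi_3)*dim(chi_4) = 1*1 = 1 and sum (mult * dim) = 1*1 = 1.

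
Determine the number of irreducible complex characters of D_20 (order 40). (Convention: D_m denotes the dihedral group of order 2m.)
13

Derivation: The number of irreducible complex representations of a finite group equals its number of conjugacy classes. D_20 has 13 conjugacy classes (n/2 + 3 for n even), so D_20 (order 40) has exactly 13 irreducible complex representations.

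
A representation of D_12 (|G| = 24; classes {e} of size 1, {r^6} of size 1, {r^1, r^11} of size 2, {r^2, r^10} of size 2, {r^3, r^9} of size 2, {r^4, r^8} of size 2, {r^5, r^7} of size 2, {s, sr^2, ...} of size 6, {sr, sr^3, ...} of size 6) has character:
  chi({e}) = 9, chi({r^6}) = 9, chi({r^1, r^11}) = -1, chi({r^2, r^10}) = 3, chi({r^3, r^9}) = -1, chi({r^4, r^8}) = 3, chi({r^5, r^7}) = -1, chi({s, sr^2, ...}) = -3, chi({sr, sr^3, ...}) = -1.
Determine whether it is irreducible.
Not irreducible (reducible): <chi, chi> = 11 > 1.

Derivation: <chi, chi> = (1/|G|) sum_C |C| * |chi(C)|^2 = (1/24)[1*|9|^2 + 1*|9|^2 + 2*|-1|^2 + 2*|3|^2 + 2*|-1|^2 + 2*|3|^2 + 2*|-1|^2 + 6*|-3|^2 + 6*|-1|^2]
  = (1/24)[(81) + (81) + (2) + (18) + (2) + (18) + (2) + (54) + (6)] = 264/24 = 11.
A character is irreducible iff <chi, chi> = 1, so this representation is reducible.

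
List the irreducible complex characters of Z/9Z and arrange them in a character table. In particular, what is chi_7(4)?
Character table of Z/9Z (irreps indexed chi_0,...,chi_8 with chi_k(m) = zeta_9^(k*m), zeta_9 = exp(2*pi*i/9)):
  irrep \ class  {0} (size 1)  {1} (size 1)    {2} (size 1)    {3} (size 1)    {4} (size 1)    {5} (size 1)    {6} (size 1)    {7} (size 1)    {8} (size 1)  
  chi_0          1             1               1               1               1               1               1               1               1             
  chi_1          1             exp(2*I*pi/9)   exp(4*I*pi/9)   exp(2*I*pi/3)   exp(8*I*pi/9)   exp(-8*I*pi/9)  exp(-2*I*pi/3)  exp(-4*I*pi/9)  exp(-2*I*pi/9)
  chi_2          1             exp(4*I*pi/9)   exp(8*I*pi/9)   exp(-2*I*pi/3)  exp(-2*I*pi/9)  exp(2*I*pi/9)   exp(2*I*pi/3)   exp(-8*I*pi/9)  exp(-4*I*pi/9)
  chi_3          1             exp(2*I*pi/3)   exp(-2*I*pi/3)  1               exp(2*I*pi/3)   exp(-2*I*pi/3)  1               exp(2*I*pi/3)   exp(-2*I*pi/3)
  chi_4          1             exp(8*I*pi/9)   exp(-2*I*pi/9)  exp(2*I*pi/3)   exp(-4*I*pi/9)  exp(4*I*pi/9)   exp(-2*I*pi/3)  exp(2*I*pi/9)   exp(-8*I*pi/9)
  chi_5          1             exp(-8*I*pi/9)  exp(2*I*pi/9)   exp(-2*I*pi/3)  exp(4*I*pi/9)   exp(-4*I*pi/9)  exp(2*I*pi/3)   exp(-2*I*pi/9)  exp(8*I*pi/9) 
  chi_6          1             exp(-2*I*pi/3)  exp(2*I*pi/3)   1               exp(-2*I*pi/3)  exp(2*I*pi/3)   1               exp(-2*I*pi/3)  exp(2*I*pi/3) 
  chi_7          1             exp(-4*I*pi/9)  exp(-8*I*pi/9)  exp(2*I*pi/3)   exp(2*I*pi/9)   exp(-2*I*pi/9)  exp(-2*I*pi/3)  exp(8*I*pi/9)   exp(4*I*pi/9) 
  chi_8          1             exp(-2*I*pi/9)  exp(-4*I*pi/9)  exp(-2*I*pi/3)  exp(-8*I*pi/9)  exp(8*I*pi/9)   exp(2*I*pi/3)   exp(4*I*pi/9)   exp(2*I*pi/9) 

Spot check: chi_7(4) = zeta_9^(7*4) = zeta_9^28 = exp(2*I*pi/9).

Why: Z/9Z is abelian, so all 9 irreducible complex representations are 1-dimensional. They are given by chi_k(m) = zeta_9^(k*m) for k = 0,...,8. Row orthogonality: sum_m chi_k(m) conj(chi_l(m)) = 9 * [k = l].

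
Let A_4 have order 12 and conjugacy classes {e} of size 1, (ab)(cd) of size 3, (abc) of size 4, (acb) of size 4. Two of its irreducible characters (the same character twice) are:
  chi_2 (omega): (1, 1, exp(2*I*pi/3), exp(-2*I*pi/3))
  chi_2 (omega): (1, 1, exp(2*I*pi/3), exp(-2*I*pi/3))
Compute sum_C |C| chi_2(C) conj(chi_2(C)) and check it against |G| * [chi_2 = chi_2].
Sum = 12 = |G| = 12; so <chi_2, chi_2> = 1 (norm-1 confirms irreducibility).

Proof sketch: Compute term by term over conjugacy classes (|C| * chi_2(C) * conj(chi_2(C))):
  1*(1)*conj(1) + 3*(1)*conj(1) + 4*(exp(2*I*pi/3))*conj(exp(2*I*pi/3)) + 4*(exp(-2*I*pi/3))*conj(exp(-2*I*pi/3))
  = (1) + (3) + (4) + (4)
  = 12.
(Exp terms are combined using exp(i*s)*conj(exp(i*t)) = exp(i*(s-t)), and sums of them are collapsed using the identity that for every m > 1 the m distinct m-th roots of unity sum to 0, e.g. 1 + exp(2*I*pi/3) + exp(-2*I*pi/3) = 0.)
Dividing by |G| = 12 gives 12/12 = 1, matching the row-orthogonality relation <chi_2, chi_2> = [chi_2 = chi_2].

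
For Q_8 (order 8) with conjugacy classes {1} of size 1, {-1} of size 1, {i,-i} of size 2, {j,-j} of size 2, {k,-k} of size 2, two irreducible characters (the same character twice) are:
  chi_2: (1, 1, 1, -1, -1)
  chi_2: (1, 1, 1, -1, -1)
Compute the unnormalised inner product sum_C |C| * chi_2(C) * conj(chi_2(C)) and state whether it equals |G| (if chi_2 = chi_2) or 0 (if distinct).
Sum = 8 = |G| = 8; so <chi_2, chi_2> = 1 (norm-1 confirms irreducibility).

Proof sketch: Compute term by term over conjugacy classes (|C| * chi_2(C) * conj(chi_2(C))):
  1*(1)*conj(1) + 1*(1)*conj(1) + 2*(1)*conj(1) + 2*(-1)*conj(-1) + 2*(-1)*conj(-1)
  = (1) + (1) + (2) + (2) + (2)
  = 8.
Dividing by |G| = 8 gives 8/8 = 1, matching the row-orthogonality relation <chi_2, chi_2> = [chi_2 = chi_2].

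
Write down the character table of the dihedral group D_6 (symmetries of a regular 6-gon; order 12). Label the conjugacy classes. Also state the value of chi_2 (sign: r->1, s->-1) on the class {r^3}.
Conjugacy classes: {e} of size 1, {r^3} of size 1, {r^1, r^5} of size 2, {r^2, r^4} of size 2, {s, sr^2, ...} of size 3, {sr, sr^3, ...} of size 3.
Character table:
  irrep \ class              {e} (size 1)  {r^3} (size 1)  {r^1, r^5} (size 2)  {r^2, r^4} (size 2)  {s, sr^2, ...} (size 3)  {sr, sr^3, ...} (size 3)
  chi_1 (triv)               1             1               1                    1                    1                        1                       
  chi_2 (sign: r->1, s->-1)  1             1               1                    1                    -1                       -1                      
  chi_3 (r->-1, s->1)        1             -1              -1                   1                    1                        -1                      
  chi_4 (r->-1, s->-1)       1             -1              -1                   1                    -1                       1                       
  chi_5 (2d, j=1)            2             -2              1                    -1                   0                        0                       
  chi_6 (2d, j=2)            2             2               -1                   -1                   0                        0                       

Spot check: chi_2 (sign: r->1, s->-1) on {r^3} = 1.

Proof sketch: D_6 has order 2*6 = 12 with 6 conjugacy classes, hence 6 irreducibles. Sum of squared dims 1 + 1 + 1 + 1 + 4 + 4 = 12 = |G|. Linear characters come from the abelianisation; the 2-dimensional irreps have character r^k -> 2*cos(2*pi*j*k/6), reflections -> 0.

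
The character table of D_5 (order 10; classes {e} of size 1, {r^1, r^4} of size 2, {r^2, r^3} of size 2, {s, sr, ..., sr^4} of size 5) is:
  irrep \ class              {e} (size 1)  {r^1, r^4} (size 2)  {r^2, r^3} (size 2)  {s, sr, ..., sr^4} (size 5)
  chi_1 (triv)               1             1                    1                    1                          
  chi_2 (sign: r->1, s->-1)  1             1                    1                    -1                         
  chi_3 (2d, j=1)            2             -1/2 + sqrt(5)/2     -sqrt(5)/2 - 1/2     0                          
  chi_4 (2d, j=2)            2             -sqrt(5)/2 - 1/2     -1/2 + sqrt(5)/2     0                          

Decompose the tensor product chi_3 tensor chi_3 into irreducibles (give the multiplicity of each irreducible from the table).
chi_3 tensor chi_3 = chi_1 + chi_2 + chi_4 (all other irreducibles have multiplicity 0).

Details: The character of a tensor product is the pointwise product (chi_3 * chi_3)(C) = chi_3(C) * chi_3(C):
  {e}: (2)*(2), {r^1, r^4}: (-1/2 + sqrt(5)/2)*(-1/2 + sqrt(5)/2), {r^2, r^3}: (-sqrt(5)/2 - 1/2)*(-sqrt(5)/2 - 1/2), {s, sr, ..., sr^4}: (0)*(0)
so (chi_3 * chi_3) takes values
  {e} -> 4, {r^1, r^4} -> 3/2 - sqrt(5)/2, {r^2, r^3} -> sqrt(5)/2 + 3/2, {s, sr, ..., sr^4} -> 0.
Now take the inner product of this character with each irreducible chi from the table, <chi_3*chi_3, chi> = (1/10) sum_C |C| (chi_3*chi_3)(C) conj(chi(C)):
  <chi_3*chi_3, chi_1> = (1/10)[1*(4)*conj(1) + 2*(3/2 - sqrt(5)/2)*conj(1) + 2*(sqrt(5)/2 + 3/2)*conj(1) + 5*(0)*conj(1)]
      = (1/10)[(4) + (3 - sqrt(5)) + (sqrt(5) + 3) + (0)] = 10/10 = 1
  <chi_3*chi_3, chi_2> = (1/10)[1*(4)*conj(1) + 2*(3/2 - sqrt(5)/2)*conj(1) + 2*(sqrt(5)/2 + 3/2)*conj(1) + 5*(0)*conj(-1)]
      = (1/10)[(4) + (3 - sqrt(5)) + (sqrt(5) + 3) + (0)] = 10/10 = 1
  <chi_3*chi_3, chi_3> = (1/10)[1*(4)*conj(2) + 2*(3/2 - sqrt(5)/2)*conj(-1/2 + sqrt(5)/2) + 2*(sqrt(5)/2 + 3/2)*conj(-sqrt(5)/2 - 1/2) + 5*(0)*conj(0)]
      = (1/10)[(8) + (-4 + 2*sqrt(5)) + (-2*sqrt(5) - 4) + (0)] = 0/10 = 0
  <chi_3*chi_3, chi_4> = (1/10)[1*(4)*conj(2) + 2*(3/2 - sqrt(5)/2)*conj(-sqrt(5)/2 - 1/2) + 2*(sqrt(5)/2 + 3/2)*conj(-1/2 + sqrt(5)/2) + 5*(0)*conj(0)]
      = (1/10)[(8) + (1 - sqrt(5)) + (1 + sqrt(5)) + (0)] = 10/10 = 1
Hence the multiplicities are chi_1: 1, chi_2: 1, chi_4: 1. Dimension check: dim(chi_3)*dim(chi_3) = 2*2 = 4 and sum (mult * dim) = 1*1 + 1*1 + 1*2 = 4.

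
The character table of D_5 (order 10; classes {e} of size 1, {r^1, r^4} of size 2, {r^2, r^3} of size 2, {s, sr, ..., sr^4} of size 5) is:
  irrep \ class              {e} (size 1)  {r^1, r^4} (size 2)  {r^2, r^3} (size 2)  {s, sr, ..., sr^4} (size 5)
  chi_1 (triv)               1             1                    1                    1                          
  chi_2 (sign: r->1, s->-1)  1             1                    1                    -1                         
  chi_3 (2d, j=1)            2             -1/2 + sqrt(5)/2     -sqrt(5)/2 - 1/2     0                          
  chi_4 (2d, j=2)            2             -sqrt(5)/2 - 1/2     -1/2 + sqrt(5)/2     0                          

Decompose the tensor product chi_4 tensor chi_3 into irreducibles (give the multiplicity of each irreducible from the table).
chi_4 tensor chi_3 = chi_3 + chi_4 (all other irreducibles have multiplicity 0).

Solution. The character of a tensor product is the pointwise product (chi_4 * chi_3)(C) = chi_4(C) * chi_3(C):
  {e}: (2)*(2), {r^1, r^4}: (-sqrt(5)/2 - 1/2)*(-1/2 + sqrt(5)/2), {r^2, r^3}: (-1/2 + sqrt(5)/2)*(-sqrt(5)/2 - 1/2), {s, sr, ..., sr^4}: (0)*(0)
so (chi_4 * chi_3) takes values
  {e} -> 4, {r^1, r^4} -> -1, {r^2, r^3} -> -1, {s, sr, ..., sr^4} -> 0.
Now take the inner product of this character with each irreducible chi from the table, <chi_4*chi_3, chi> = (1/10) sum_C |C| (chi_4*chi_3)(C) conj(chi(C)):
  <chi_4*chi_3, chi_1> = (1/10)[1*(4)*conj(1) + 2*(-1)*conj(1) + 2*(-1)*conj(1) + 5*(0)*conj(1)]
      = (1/10)[(4) + (-2) + (-2) + (0)] = 0/10 = 0
  <chi_4*chi_3, chi_2> = (1/10)[1*(4)*conj(1) + 2*(-1)*conj(1) + 2*(-1)*conj(1) + 5*(0)*conj(-1)]
      = (1/10)[(4) + (-2) + (-2) + (0)] = 0/10 = 0
  <chi_4*chi_3, chi_3> = (1/10)[1*(4)*conj(2) + 2*(-1)*conj(-1/2 + sqrt(5)/2) + 2*(-1)*conj(-sqrt(5)/2 - 1/2) + 5*(0)*conj(0)]
      = (1/10)[(8) + (1 - sqrt(5)) + (1 + sqrt(5)) + (0)] = 10/10 = 1
  <chi_4*chi_3, chi_4> = (1/10)[1*(4)*conj(2) + 2*(-1)*conj(-sqrt(5)/2 - 1/2) + 2*(-1)*conj(-1/2 + sqrt(5)/2) + 5*(0)*conj(0)]
      = (1/10)[(8) + (1 + sqrt(5)) + (1 - sqrt(5)) + (0)] = 10/10 = 1
Hence the multiplicities are chi_3: 1, chi_4: 1. Dimension check: dim(chi_4)*dim(chi_3) = 2*2 = 4 and sum (mult * dim) = 1*2 + 1*2 = 4.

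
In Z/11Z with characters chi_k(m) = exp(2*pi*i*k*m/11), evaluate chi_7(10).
chi_7(10) = zeta_11^70 = exp(8*I*pi/11)

Argument: chi_7(10) = zeta_11^(7*10) = zeta_11^70. Since zeta_11^11 = 1, this equals zeta_11^4 = exp(2*pi*i*4/11) = exp(8*I*pi/11).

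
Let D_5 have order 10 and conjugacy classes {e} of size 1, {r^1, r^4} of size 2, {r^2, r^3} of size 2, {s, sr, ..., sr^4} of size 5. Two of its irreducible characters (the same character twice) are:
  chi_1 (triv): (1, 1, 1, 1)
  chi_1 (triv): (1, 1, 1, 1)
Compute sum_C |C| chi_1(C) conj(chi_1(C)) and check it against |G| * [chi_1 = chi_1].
Sum = 10 = |G| = 10; so <chi_1, chi_1> = 1 (norm-1 confirms irreducibility).

Why: Compute term by term over conjugacy classes (|C| * chi_1(C) * conj(chi_1(C))):
  1*(1)*conj(1) + 2*(1)*conj(1) + 2*(1)*conj(1) + 5*(1)*conj(1)
  = (1) + (2) + (2) + (5)
  = 10.
Dividing by |G| = 10 gives 10/10 = 1, matching the row-orthogonality relation <chi_1, chi_1> = [chi_1 = chi_1].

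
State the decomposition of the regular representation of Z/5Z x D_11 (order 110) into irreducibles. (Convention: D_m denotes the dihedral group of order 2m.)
Each irreducible V_i of dimension d_i appears with multiplicity d_i, i.e. rho_reg = (direct sum over all irreducibles V_i) d_i V_i. The irreducible dimensions for Z/5Z x D_11 are 1, 1, 1, 1, 1, 1, 1, 1, 1, 1, 2, 2, 2, 2, 2, 2, 2, 2, 2, 2, 2, 2, 2, 2, 2, 2, 2, 2, 2, 2, 2, 2, 2, 2, 2: 10 irreducibles of dimension 1, each with multiplicity 1; 25 irreducibles of dimension 2, each with multiplicity 2. Total dimension 10*1*1 + 25*2*2 = 110 = |G|.

Why: General theorem: in the regular representation of a finite group G, each irreducible appears with multiplicity equal to its dimension. Check: dim(rho_reg) = sum d_i^2 = 1 + 1 + 1 + 1 + 1 + 1 + 1 + 1 + 1 + 1 + 4 + 4 + 4 + 4 + 4 + 4 + 4 + 4 + 4 + 4 + 4 + 4 + 4 + 4 + 4 + 4 + 4 + 4 + 4 + 4 + 4 + 4 + 4 + 4 + 4 = 110 = |G|.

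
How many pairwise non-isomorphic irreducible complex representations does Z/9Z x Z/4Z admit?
36

The number of irreducible complex representations of a finite group equals its number of conjugacy classes. Z/9Z x Z/4Z is abelian of order 36, so every element is its own conjugacy class: 36 classes, so Z/9Z x Z/4Z (order 36) has exactly 36 irreducible complex representations.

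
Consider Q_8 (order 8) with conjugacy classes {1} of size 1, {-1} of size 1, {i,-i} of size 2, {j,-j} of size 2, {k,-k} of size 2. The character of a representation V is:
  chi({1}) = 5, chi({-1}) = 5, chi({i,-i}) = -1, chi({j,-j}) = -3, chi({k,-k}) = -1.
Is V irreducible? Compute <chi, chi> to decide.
Not irreducible (reducible): <chi, chi> = 9 > 1.

Why: <chi, chi> = (1/|G|) sum_C |C| * |chi(C)|^2 = (1/8)[1*|5|^2 + 1*|5|^2 + 2*|-1|^2 + 2*|-3|^2 + 2*|-1|^2]
  = (1/8)[(25) + (25) + (2) + (18) + (2)] = 72/8 = 9.
A character is irreducible iff <chi, chi> = 1, so this representation is reducible.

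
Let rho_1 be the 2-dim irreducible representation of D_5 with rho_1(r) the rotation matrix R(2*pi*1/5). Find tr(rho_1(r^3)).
chi_{rho_1}(r^3) = 2*cos(2*pi*1*3/5) = -sqrt(5)/2 - 1/2

rho_1(r^3) is rotation by angle 2*pi*1*3/5, whose trace is 2*cos(2*pi*1*3/5) = -sqrt(5)/2 - 1/2.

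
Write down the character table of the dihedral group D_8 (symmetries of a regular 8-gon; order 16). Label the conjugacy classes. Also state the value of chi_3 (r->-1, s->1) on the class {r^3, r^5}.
Conjugacy classes: {e} of size 1, {r^4} of size 1, {r^1, r^7} of size 2, {r^2, r^6} of size 2, {r^3, r^5} of size 2, {s, sr^2, ...} of size 4, {sr, sr^3, ...} of size 4.
Character table:
  irrep \ class              {e} (size 1)  {r^4} (size 1)  {r^1, r^7} (size 2)  {r^2, r^6} (size 2)  {r^3, r^5} (size 2)  {s, sr^2, ...} (size 4)  {sr, sr^3, ...} (size 4)
  chi_1 (triv)               1             1               1                    1                    1                    1                        1                       
  chi_2 (sign: r->1, s->-1)  1             1               1                    1                    1                    -1                       -1                      
  chi_3 (r->-1, s->1)        1             1               -1                   1                    -1                   1                        -1                      
  chi_4 (r->-1, s->-1)       1             1               -1                   1                    -1                   -1                       1                       
  chi_5 (2d, j=1)            2             -2              sqrt(2)              0                    -sqrt(2)             0                        0                       
  chi_6 (2d, j=2)            2             2               0                    -2                   0                    0                        0                       
  chi_7 (2d, j=3)            2             -2              -sqrt(2)             0                    sqrt(2)              0                        0                       

Spot check: chi_3 (r->-1, s->1) on {r^3, r^5} = -1.

Explanation: D_8 has order 2*8 = 16 with 7 conjugacy classes, hence 7 irreducibles. Sum of squared dims 1 + 1 + 1 + 1 + 4 + 4 + 4 = 16 = |G|. Linear characters come from the abelianisation; the 2-dimensional irreps have character r^k -> 2*cos(2*pi*j*k/8), reflections -> 0.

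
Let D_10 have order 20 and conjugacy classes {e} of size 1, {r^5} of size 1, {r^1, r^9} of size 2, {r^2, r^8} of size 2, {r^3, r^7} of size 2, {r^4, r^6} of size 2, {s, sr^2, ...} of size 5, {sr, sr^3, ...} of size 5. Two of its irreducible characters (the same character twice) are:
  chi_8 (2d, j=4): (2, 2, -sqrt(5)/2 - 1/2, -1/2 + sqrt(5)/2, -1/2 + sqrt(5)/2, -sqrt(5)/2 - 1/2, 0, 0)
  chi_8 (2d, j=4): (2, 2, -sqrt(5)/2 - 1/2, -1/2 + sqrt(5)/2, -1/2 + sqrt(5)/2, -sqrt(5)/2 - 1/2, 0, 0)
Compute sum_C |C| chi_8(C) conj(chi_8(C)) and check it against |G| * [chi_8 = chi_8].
Sum = 20 = |G| = 20; so <chi_8, chi_8> = 1 (norm-1 confirms irreducibility).

Why: Compute term by term over conjugacy classes (|C| * chi_8(C) * conj(chi_8(C))):
  1*(2)*conj(2) + 1*(2)*conj(2) + 2*(-sqrt(5)/2 - 1/2)*conj(-sqrt(5)/2 - 1/2) + 2*(-1/2 + sqrt(5)/2)*conj(-1/2 + sqrt(5)/2) + 2*(-1/2 + sqrt(5)/2)*conj(-1/2 + sqrt(5)/2) + 2*(-sqrt(5)/2 - 1/2)*conj(-sqrt(5)/2 - 1/2) + 5*(0)*conj(0) + 5*(0)*conj(0)
  = (4) + (4) + (sqrt(5) + 3) + (3 - sqrt(5)) + (3 - sqrt(5)) + (sqrt(5) + 3) + (0) + (0)
  = 20.
Dividing by |G| = 20 gives 20/20 = 1, matching the row-orthogonality relation <chi_8, chi_8> = [chi_8 = chi_8].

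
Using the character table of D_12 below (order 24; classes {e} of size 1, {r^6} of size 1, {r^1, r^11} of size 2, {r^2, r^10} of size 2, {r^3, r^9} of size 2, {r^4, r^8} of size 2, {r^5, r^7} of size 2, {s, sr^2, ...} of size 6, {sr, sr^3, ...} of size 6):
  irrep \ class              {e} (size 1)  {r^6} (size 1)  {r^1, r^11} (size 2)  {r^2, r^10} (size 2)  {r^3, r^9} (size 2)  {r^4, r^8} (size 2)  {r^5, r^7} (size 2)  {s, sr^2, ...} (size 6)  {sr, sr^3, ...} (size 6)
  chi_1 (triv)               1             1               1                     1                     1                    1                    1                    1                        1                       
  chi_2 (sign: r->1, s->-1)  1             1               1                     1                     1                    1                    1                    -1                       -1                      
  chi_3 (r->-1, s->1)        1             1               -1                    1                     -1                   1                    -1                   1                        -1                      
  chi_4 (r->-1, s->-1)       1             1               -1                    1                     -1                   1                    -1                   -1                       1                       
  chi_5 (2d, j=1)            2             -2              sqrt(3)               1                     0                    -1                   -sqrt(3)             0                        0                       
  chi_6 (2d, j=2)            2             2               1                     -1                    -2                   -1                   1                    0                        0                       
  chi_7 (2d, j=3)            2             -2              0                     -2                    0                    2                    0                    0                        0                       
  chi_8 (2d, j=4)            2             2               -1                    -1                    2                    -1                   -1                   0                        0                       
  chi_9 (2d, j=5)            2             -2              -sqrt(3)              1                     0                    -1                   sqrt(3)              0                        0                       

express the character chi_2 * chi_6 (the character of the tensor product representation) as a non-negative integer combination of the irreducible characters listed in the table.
chi_2 tensor chi_6 = chi_6 (all other irreducibles have multiplicity 0).

Working: The character of a tensor product is the pointwise product (chi_2 * chi_6)(C) = chi_2(C) * chi_6(C):
  {e}: (1)*(2), {r^6}: (1)*(2), {r^1, r^11}: (1)*(1), {r^2, r^10}: (1)*(-1), {r^3, r^9}: (1)*(-2), {r^4, r^8}: (1)*(-1), {r^5, r^7}: (1)*(1), {s, sr^2, ...}: (-1)*(0), {sr, sr^3, ...}: (-1)*(0)
so (chi_2 * chi_6) takes values
  {e} -> 2, {r^6} -> 2, {r^1, r^11} -> 1, {r^2, r^10} -> -1, {r^3, r^9} -> -2, {r^4, r^8} -> -1, {r^5, r^7} -> 1, {s, sr^2, ...} -> 0, {sr, sr^3, ...} -> 0.
Now take the inner product of this character with each irreducible chi from the table, <chi_2*chi_6, chi> = (1/24) sum_C |C| (chi_2*chi_6)(C) conj(chi(C)):
  <chi_2*chi_6, chi_1> = (1/24)[1*(2)*conj(1) + 1*(2)*conj(1) + 2*(1)*conj(1) + 2*(-1)*conj(1) + 2*(-2)*conj(1) + 2*(-1)*conj(1) + 2*(1)*conj(1) + 6*(0)*conj(1) + 6*(0)*conj(1)]
      = (1/24)[(2) + (2) + (2) + (-2) + (-4) + (-2) + (2) + (0) + (0)] = 0/24 = 0
  <chi_2*chi_6, chi_2> = (1/24)[1*(2)*conj(1) + 1*(2)*conj(1) + 2*(1)*conj(1) + 2*(-1)*conj(1) + 2*(-2)*conj(1) + 2*(-1)*conj(1) + 2*(1)*conj(1) + 6*(0)*conj(-1) + 6*(0)*conj(-1)]
      = (1/24)[(2) + (2) + (2) + (-2) + (-4) + (-2) + (2) + (0) + (0)] = 0/24 = 0
  <chi_2*chi_6, chi_3> = (1/24)[1*(2)*conj(1) + 1*(2)*conj(1) + 2*(1)*conj(-1) + 2*(-1)*conj(1) + 2*(-2)*conj(-1) + 2*(-1)*conj(1) + 2*(1)*conj(-1) + 6*(0)*conj(1) + 6*(0)*conj(-1)]
      = (1/24)[(2) + (2) + (-2) + (-2) + (4) + (-2) + (-2) + (0) + (0)] = 0/24 = 0
  <chi_2*chi_6, chi_4> = (1/24)[1*(2)*conj(1) + 1*(2)*conj(1) + 2*(1)*conj(-1) + 2*(-1)*conj(1) + 2*(-2)*conj(-1) + 2*(-1)*conj(1) + 2*(1)*conj(-1) + 6*(0)*conj(-1) + 6*(0)*conj(1)]
      = (1/24)[(2) + (2) + (-2) + (-2) + (4) + (-2) + (-2) + (0) + (0)] = 0/24 = 0
  <chi_2*chi_6, chi_5> = (1/24)[1*(2)*conj(2) + 1*(2)*conj(-2) + 2*(1)*conj(sqrt(3)) + 2*(-1)*conj(1) + 2*(-2)*conj(0) + 2*(-1)*conj(-1) + 2*(1)*conj(-sqrt(3)) + 6*(0)*conj(0) + 6*(0)*conj(0)]
      = (1/24)[(4) + (-4) + (2*sqrt(3)) + (-2) + (0) + (2) + (-2*sqrt(3)) + (0) + (0)] = 0/24 = 0
  <chi_2*chi_6, chi_6> = (1/24)[1*(2)*conj(2) + 1*(2)*conj(2) + 2*(1)*conj(1) + 2*(-1)*conj(-1) + 2*(-2)*conj(-2) + 2*(-1)*conj(-1) + 2*(1)*conj(1) + 6*(0)*conj(0) + 6*(0)*conj(0)]
      = (1/24)[(4) + (4) + (2) + (2) + (8) + (2) + (2) + (0) + (0)] = 24/24 = 1
  <chi_2*chi_6, chi_7> = (1/24)[1*(2)*conj(2) + 1*(2)*conj(-2) + 2*(1)*conj(0) + 2*(-1)*conj(-2) + 2*(-2)*conj(0) + 2*(-1)*conj(2) + 2*(1)*conj(0) + 6*(0)*conj(0) + 6*(0)*conj(0)]
      = (1/24)[(4) + (-4) + (0) + (4) + (0) + (-4) + (0) + (0) + (0)] = 0/24 = 0
  <chi_2*chi_6, chi_8> = (1/24)[1*(2)*conj(2) + 1*(2)*conj(2) + 2*(1)*conj(-1) + 2*(-1)*conj(-1) + 2*(-2)*conj(2) + 2*(-1)*conj(-1) + 2*(1)*conj(-1) + 6*(0)*conj(0) + 6*(0)*conj(0)]
      = (1/24)[(4) + (4) + (-2) + (2) + (-8) + (2) + (-2) + (0) + (0)] = 0/24 = 0
  <chi_2*chi_6, chi_9> = (1/24)[1*(2)*conj(2) + 1*(2)*conj(-2) + 2*(1)*conj(-sqrt(3)) + 2*(-1)*conj(1) + 2*(-2)*conj(0) + 2*(-1)*conj(-1) + 2*(1)*conj(sqrt(3)) + 6*(0)*conj(0) + 6*(0)*conj(0)]
      = (1/24)[(4) + (-4) + (-2*sqrt(3)) + (-2) + (0) + (2) + (2*sqrt(3)) + (0) + (0)] = 0/24 = 0
Hence the multiplicities are chi_6: 1. Dimension check: dim(chi_2)*dim(chi_6) = 1*2 = 2 and sum (mult * dim) = 1*2 = 2.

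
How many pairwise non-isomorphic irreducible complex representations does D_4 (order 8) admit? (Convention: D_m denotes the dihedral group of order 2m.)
5

Solution. The number of irreducible complex representations of a finite group equals its number of conjugacy classes. D_4 has 5 conjugacy classes (n/2 + 3 for n even), so D_4 (order 8) has exactly 5 irreducible complex representations.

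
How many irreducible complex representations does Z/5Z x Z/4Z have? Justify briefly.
20

Proof sketch: The number of irreducible complex representations of a finite group equals its number of conjugacy classes. Z/5Z x Z/4Z is abelian of order 20, so every element is its own conjugacy class: 20 classes, so Z/5Z x Z/4Z (order 20) has exactly 20 irreducible complex representations.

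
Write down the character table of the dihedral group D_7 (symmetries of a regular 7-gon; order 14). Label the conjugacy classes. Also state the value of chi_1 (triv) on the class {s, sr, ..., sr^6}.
Conjugacy classes: {e} of size 1, {r^1, r^6} of size 2, {r^2, r^5} of size 2, {r^3, r^4} of size 2, {s, sr, ..., sr^6} of size 7.
Character table:
  irrep \ class              {e} (size 1)  {r^1, r^6} (size 2)  {r^2, r^5} (size 2)  {r^3, r^4} (size 2)  {s, sr, ..., sr^6} (size 7)
  chi_1 (triv)               1             1                    1                    1                    1                          
  chi_2 (sign: r->1, s->-1)  1             1                    1                    1                    -1                         
  chi_3 (2d, j=1)            2             2*cos(2*pi/7)        -2*cos(3*pi/7)       -2*cos(pi/7)         0                          
  chi_4 (2d, j=2)            2             -2*cos(3*pi/7)       -2*cos(pi/7)         2*cos(2*pi/7)        0                          
  chi_5 (2d, j=3)            2             -2*cos(pi/7)         2*cos(2*pi/7)        -2*cos(3*pi/7)       0                          

Spot check: chi_1 (triv) on {s, sr, ..., sr^6} = 1.

Why: D_7 has order 2*7 = 14 with 5 conjugacy classes, hence 5 irreducibles. Sum of squared dims 1 + 1 + 4 + 4 + 4 = 14 = |G|. Linear characters come from the abelianisation; the 2-dimensional irreps have character r^k -> 2*cos(2*pi*j*k/7), reflections -> 0.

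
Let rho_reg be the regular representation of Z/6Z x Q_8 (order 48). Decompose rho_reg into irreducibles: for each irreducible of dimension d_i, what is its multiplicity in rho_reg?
Each irreducible V_i of dimension d_i appears with multiplicity d_i, i.e. rho_reg = (direct sum over all irreducibles V_i) d_i V_i. The irreducible dimensions for Z/6Z x Q_8 are 1, 1, 1, 1, 1, 1, 1, 1, 1, 1, 1, 1, 1, 1, 1, 1, 1, 1, 1, 1, 1, 1, 1, 1, 2, 2, 2, 2, 2, 2: 24 irreducibles of dimension 1, each with multiplicity 1; 6 irreducibles of dimension 2, each with multiplicity 2. Total dimension 24*1*1 + 6*2*2 = 48 = |G|.

Argument: General theorem: in the regular representation of a finite group G, each irreducible appears with multiplicity equal to its dimension. Check: dim(rho_reg) = sum d_i^2 = 1 + 1 + 1 + 1 + 1 + 1 + 1 + 1 + 1 + 1 + 1 + 1 + 1 + 1 + 1 + 1 + 1 + 1 + 1 + 1 + 1 + 1 + 1 + 1 + 4 + 4 + 4 + 4 + 4 + 4 = 48 = |G|.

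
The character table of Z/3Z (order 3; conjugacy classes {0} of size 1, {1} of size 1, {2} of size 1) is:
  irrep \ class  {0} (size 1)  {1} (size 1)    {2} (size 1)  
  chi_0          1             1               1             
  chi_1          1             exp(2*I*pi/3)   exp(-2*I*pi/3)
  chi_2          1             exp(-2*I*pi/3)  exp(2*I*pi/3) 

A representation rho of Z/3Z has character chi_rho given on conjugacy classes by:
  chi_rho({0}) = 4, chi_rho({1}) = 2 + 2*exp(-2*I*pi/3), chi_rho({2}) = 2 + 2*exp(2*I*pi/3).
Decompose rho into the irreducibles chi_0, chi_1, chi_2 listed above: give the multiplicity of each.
Multiplicities: chi_0: 2, chi_1: 0, chi_2: 2.

Solution. Use <chi_rho, chi> = (1/|G|) sum_C |C| * chi_rho(C) * conj(chi(C)) with |G| = 3 for each irreducible chi in the table:
  <chi_rho, chi_0> = (1/3)[1*(4)*conj(1) + 1*(2 + 2*exp(-2*I*pi/3))*conj(1) + 1*(2 + 2*exp(2*I*pi/3))*conj(1)]
      = (1/3)[(4) + (2 + 2*exp(-2*I*pi/3)) + (2 + 2*exp(2*I*pi/3))] = 6/3 = 2
  <chi_rho, chi_1> = (1/3)[1*(4)*conj(1) + 1*(2 + 2*exp(-2*I*pi/3))*conj(exp(2*I*pi/3)) + 1*(2 + 2*exp(2*I*pi/3))*conj(exp(-2*I*pi/3))]
      = (1/3)[(4) + (-2) + (-2)] = 0/3 = 0
  <chi_rho, chi_2> = (1/3)[1*(4)*conj(1) + 1*(2 + 2*exp(-2*I*pi/3))*conj(exp(-2*I*pi/3)) + 1*(2 + 2*exp(2*I*pi/3))*conj(exp(2*I*pi/3))]
      = (1/3)[(4) + (2 + 2*exp(2*I*pi/3)) + (2 + 2*exp(-2*I*pi/3))] = 6/3 = 2
(Exp terms are combined using exp(i*s)*conj(exp(i*t)) = exp(i*(s-t)), and sums of them are collapsed using the identity that for every m > 1 the m distinct m-th roots of unity sum to 0, e.g. 1 + exp(2*I*pi/3) + exp(-2*I*pi/3) = 0.)
Dimension check: dim(rho) = sum (mult * dim) = 2*1 + 0*1 + 2*1 = 4 = chi_rho(e) = 4.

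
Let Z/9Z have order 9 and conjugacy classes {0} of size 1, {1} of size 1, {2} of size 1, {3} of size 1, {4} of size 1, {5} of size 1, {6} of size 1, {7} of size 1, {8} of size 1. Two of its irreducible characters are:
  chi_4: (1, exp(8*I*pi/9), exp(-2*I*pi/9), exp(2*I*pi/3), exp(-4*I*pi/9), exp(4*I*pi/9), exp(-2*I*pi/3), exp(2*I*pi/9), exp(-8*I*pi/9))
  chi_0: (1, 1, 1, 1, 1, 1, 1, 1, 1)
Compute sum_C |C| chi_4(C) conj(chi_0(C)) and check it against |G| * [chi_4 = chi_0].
Sum = 0; so <chi_4, chi_0> = 0 (distinct irreducibles are orthogonal).

Solution. Compute term by term over conjugacy classes (|C| * chi_4(C) * conj(chi_0(C))):
  1*(1)*conj(1) + 1*(exp(8*I*pi/9))*conj(1) + 1*(exp(-2*I*pi/9))*conj(1) + 1*(exp(2*I*pi/3))*conj(1) + 1*(exp(-4*I*pi/9))*conj(1) + 1*(exp(4*I*pi/9))*conj(1) + 1*(exp(-2*I*pi/3))*conj(1) + 1*(exp(2*I*pi/9))*conj(1) + 1*(exp(-8*I*pi/9))*conj(1)
  = (1) + (exp(8*I*pi/9)) + (exp(-2*I*pi/9)) + (exp(2*I*pi/3)) + (exp(-4*I*pi/9)) + (exp(4*I*pi/9)) + (exp(-2*I*pi/3)) + (exp(2*I*pi/9)) + (exp(-8*I*pi/9))
  = 0.
(Exp terms are combined using exp(i*s)*conj(exp(i*t)) = exp(i*(s-t)), and sums of them are collapsed using the identity that for every m > 1 the m distinct m-th roots of unity sum to 0, e.g. 1 + exp(2*I*pi/3) + exp(-2*I*pi/3) = 0.)
Dividing by |G| = 9 gives 0/9 = 0, matching the row-orthogonality relation <chi_4, chi_0> = [chi_4 = chi_0].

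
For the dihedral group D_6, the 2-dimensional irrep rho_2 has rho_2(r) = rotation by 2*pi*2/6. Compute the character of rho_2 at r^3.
chi_{rho_2}(r^3) = 2*cos(2*pi*2*3/6) = 2

rho_2(r^3) is rotation by angle 2*pi*2*3/6, whose trace is 2*cos(2*pi*2*3/6) = 2.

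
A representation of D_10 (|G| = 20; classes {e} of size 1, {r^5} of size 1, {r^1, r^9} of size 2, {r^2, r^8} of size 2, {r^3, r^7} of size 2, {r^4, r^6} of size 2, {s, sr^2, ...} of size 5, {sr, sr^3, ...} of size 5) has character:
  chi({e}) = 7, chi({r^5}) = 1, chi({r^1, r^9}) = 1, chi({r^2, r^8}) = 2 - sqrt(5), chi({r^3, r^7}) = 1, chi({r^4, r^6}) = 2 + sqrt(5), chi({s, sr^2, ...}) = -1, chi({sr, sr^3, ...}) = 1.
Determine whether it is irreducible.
Not irreducible (reducible): <chi, chi> = 5 > 1.

<chi, chi> = (1/|G|) sum_C |C| * |chi(C)|^2 = (1/20)[1*|7|^2 + 1*|1|^2 + 2*|1|^2 + 2*|2 - sqrt(5)|^2 + 2*|1|^2 + 2*|2 + sqrt(5)|^2 + 5*|-1|^2 + 5*|1|^2]
  = (1/20)[(49) + (1) + (2) + (18 - 8*sqrt(5)) + (2) + (8*sqrt(5) + 18) + (5) + (5)] = 100/20 = 5.
A character is irreducible iff <chi, chi> = 1, so this representation is reducible.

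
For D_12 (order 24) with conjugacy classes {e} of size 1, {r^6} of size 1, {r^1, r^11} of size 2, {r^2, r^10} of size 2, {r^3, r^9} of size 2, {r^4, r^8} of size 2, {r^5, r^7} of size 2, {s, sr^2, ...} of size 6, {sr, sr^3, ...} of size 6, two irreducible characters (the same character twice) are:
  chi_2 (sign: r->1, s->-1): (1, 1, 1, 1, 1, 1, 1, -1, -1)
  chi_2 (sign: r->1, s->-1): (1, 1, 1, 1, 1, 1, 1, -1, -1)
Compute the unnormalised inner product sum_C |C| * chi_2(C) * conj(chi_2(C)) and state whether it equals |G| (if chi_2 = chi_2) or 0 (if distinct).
Sum = 24 = |G| = 24; so <chi_2, chi_2> = 1 (norm-1 confirms irreducibility).

Reasoning: Compute term by term over conjugacy classes (|C| * chi_2(C) * conj(chi_2(C))):
  1*(1)*conj(1) + 1*(1)*conj(1) + 2*(1)*conj(1) + 2*(1)*conj(1) + 2*(1)*conj(1) + 2*(1)*conj(1) + 2*(1)*conj(1) + 6*(-1)*conj(-1) + 6*(-1)*conj(-1)
  = (1) + (1) + (2) + (2) + (2) + (2) + (2) + (6) + (6)
  = 24.
Dividing by |G| = 24 gives 24/24 = 1, matching the row-orthogonality relation <chi_2, chi_2> = [chi_2 = chi_2].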